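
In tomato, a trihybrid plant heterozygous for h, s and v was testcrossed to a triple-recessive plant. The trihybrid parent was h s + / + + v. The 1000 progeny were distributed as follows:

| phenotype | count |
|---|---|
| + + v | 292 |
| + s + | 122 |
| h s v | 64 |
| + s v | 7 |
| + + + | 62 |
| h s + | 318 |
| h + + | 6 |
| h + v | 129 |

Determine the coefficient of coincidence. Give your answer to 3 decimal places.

0.354

The two rarest classes, h + + and + s v, are the double crossovers. Comparing them with the parentals, only the s allele has switched, so s is the middle locus and the order is v – s – h.
v–s: (126 + 13)/1000 = 0.1390; s–h: (251 + 13)/1000 = 0.2640.
Expected DCO frequency = 0.1390 × 0.2640 ≈ 0.03670; observed = 13/1000 ≈ 0.01300.
Coefficient of coincidence = 0.01300/0.03670 ≈ 0.354.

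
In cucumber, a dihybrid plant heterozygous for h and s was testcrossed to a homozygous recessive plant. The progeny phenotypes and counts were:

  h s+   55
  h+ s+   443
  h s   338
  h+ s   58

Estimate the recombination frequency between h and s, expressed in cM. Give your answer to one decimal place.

The two most frequent classes, h+ s+ (443) and h s (338), are the parental types, so the F1 was h+ s+ / h s.
The recombinant classes are h+ s and h s+: 58 + 55 = 113.
Recombination frequency = 113/894 = 0.1264 ≈ 12.6%, i.e. 12.6 cM.

12.6 cM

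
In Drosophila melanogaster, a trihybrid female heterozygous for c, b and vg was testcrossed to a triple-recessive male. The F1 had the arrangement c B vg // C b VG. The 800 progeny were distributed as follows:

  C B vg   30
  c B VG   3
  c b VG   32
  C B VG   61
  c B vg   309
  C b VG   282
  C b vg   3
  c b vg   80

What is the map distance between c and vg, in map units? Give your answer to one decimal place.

8.5 map units

The two rarest classes, c B VG and C b vg, are the double crossovers. Comparing them with the parentals, only the vg allele has switched, so vg is the middle locus and the order is b – vg – c.
Crossovers in the vg–c interval produce the single-crossover classes C B vg and c b VG (30 + 32 = 62) plus the double crossovers (6).
RF(vg–c) = (62 + 6) / 800 = 68/800 = 0.0850 → 8.5 map units.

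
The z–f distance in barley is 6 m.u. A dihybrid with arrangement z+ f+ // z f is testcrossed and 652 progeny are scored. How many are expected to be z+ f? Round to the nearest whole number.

A map distance of 6 m.u. corresponds to a recombination frequency of 0.060.
The F1 is z+ f+ / z f, so z+ f is a recombinant gamete class with expected frequency r/2 = 0.060/2 = 0.0300.
Expected number = 0.0300 × 652 = 19.56 ≈ 20.

20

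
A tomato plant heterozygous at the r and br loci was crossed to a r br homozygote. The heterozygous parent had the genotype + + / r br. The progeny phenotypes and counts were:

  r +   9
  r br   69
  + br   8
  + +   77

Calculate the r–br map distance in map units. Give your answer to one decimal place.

The recombinant classes are + br and r +: 8 + 9 = 17.
Recombination frequency = 17/163 = 0.1043 ≈ 10.4%, i.e. 10.4 map units.

10.4 map units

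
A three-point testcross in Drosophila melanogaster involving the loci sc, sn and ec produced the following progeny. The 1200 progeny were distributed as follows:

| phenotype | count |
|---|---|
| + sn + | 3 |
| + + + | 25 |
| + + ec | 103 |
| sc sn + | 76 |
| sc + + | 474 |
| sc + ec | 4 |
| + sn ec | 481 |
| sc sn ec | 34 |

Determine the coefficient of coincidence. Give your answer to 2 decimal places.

The two most frequent reciprocal classes, sc + + and + sn ec, are the parental types, so the F1 was sc + + / + sn ec.
The two rarest classes, sc + ec and + sn +, are the double crossovers. Comparing them with the parentals, only the ec allele has switched, so ec is the middle locus and the order is sc – ec – sn.
sc–ec: (59 + 7)/1200 = 0.0550; ec–sn: (179 + 7)/1200 = 0.1550.
Expected DCO frequency = 0.0550 × 0.1550 ≈ 0.00852; observed = 7/1200 ≈ 0.00583.
Coefficient of coincidence = 0.00583/0.00852 ≈ 0.68.

0.68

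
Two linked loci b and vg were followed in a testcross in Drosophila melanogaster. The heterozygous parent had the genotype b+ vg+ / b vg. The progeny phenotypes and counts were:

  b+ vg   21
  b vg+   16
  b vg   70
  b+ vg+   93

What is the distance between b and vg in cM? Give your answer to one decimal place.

18.5 cM

The recombinant classes are b+ vg and b vg+: 21 + 16 = 37.
Recombination frequency = 37/200 = 0.1850 ≈ 18.5%, i.e. 18.5 cM.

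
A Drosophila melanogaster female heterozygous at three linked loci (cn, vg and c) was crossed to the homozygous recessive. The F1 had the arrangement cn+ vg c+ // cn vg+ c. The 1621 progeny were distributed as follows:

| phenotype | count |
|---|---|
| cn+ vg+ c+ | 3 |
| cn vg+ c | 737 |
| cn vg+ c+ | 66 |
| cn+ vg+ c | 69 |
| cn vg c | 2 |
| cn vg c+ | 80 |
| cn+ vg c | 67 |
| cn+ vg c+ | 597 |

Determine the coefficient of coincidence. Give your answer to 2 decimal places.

0.38

The two rarest classes, cn+ vg+ c+ and cn vg c, are the double crossovers. Comparing them with the parentals, only the vg allele has switched, so vg is the middle locus and the order is cn – vg – c.
cn–vg: (149 + 5)/1621 = 0.0950; vg–c: (133 + 5)/1621 = 0.0851.
Expected DCO frequency = 0.0950 × 0.0851 ≈ 0.00808; observed = 5/1621 ≈ 0.00308.
Coefficient of coincidence = 0.00308/0.00808 ≈ 0.38.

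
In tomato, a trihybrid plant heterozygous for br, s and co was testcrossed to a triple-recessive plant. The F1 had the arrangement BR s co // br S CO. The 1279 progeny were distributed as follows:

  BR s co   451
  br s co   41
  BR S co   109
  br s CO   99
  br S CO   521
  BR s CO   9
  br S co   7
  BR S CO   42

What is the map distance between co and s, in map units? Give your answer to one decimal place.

17.5 map units

The two rarest classes, BR s CO and br S co, are the double crossovers. Comparing them with the parentals, only the co allele has switched, so co is the middle locus and the order is br – co – s.
Crossovers in the co–s interval produce the single-crossover classes BR S co and br s CO (109 + 99 = 208) plus the double crossovers (16).
RF(co–s) = (208 + 16) / 1279 = 224/1279 = 0.1751 → 17.5 map units.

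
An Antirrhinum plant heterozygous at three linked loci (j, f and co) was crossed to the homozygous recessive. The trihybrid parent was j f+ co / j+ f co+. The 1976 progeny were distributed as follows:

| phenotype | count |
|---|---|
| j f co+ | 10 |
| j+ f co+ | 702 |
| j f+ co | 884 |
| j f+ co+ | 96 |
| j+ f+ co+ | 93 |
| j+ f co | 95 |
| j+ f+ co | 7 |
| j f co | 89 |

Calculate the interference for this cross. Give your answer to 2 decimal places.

The two rarest classes, j+ f+ co and j f co+, are the double crossovers. Comparing them with the parentals, only the j allele has switched, so j is the middle locus and the order is f – j – co.
f–j: (182 + 17)/1976 = 0.1007; j–co: (191 + 17)/1976 = 0.1053.
Expected DCO frequency = 0.1007 × 0.1053 ≈ 0.01060; observed = 17/1976 ≈ 0.00860.
Coefficient of coincidence = 0.00860/0.01060 ≈ 0.81; interference = 1 − 0.81 = 0.19.

0.19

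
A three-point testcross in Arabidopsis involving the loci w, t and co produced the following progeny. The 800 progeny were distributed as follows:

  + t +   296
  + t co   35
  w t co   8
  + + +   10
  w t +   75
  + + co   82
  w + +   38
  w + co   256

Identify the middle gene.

t

The two most frequent reciprocal classes, w + co and + t +, are the parental types, so the F1 was w + co / + t +.
The two rarest classes, w t co and + + +, are the double crossovers. Comparing them with the parentals, only the t allele has switched, so t is the middle locus and the order is w – t – co.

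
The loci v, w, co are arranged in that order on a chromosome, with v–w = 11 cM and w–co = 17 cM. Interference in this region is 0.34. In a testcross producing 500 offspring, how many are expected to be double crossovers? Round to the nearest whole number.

6

Map distances give recombination frequencies of 0.110 and 0.170 for the two intervals.
With interference 0.34 (so coincidence = 0.66), expected double-crossover frequency = 0.110 × 0.170 × 0.66 = 0.01234.
Expected number = 0.01234 × 500 = 6.17 ≈ 6.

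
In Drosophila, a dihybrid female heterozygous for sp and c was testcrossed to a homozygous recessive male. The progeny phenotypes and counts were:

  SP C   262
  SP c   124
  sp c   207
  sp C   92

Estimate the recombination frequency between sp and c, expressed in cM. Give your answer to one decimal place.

The two most frequent classes, SP C (262) and sp c (207), are the parental types, so the F1 was SP C / sp c.
The recombinant classes are SP c and sp C: 124 + 92 = 216.
Recombination frequency = 216/685 = 0.3153 ≈ 31.5%, i.e. 31.5 cM.

31.5 cM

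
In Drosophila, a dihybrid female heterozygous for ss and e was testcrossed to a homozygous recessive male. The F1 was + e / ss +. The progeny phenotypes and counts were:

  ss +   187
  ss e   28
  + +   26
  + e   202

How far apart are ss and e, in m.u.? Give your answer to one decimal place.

The recombinant classes are + + and ss e: 26 + 28 = 54.
Recombination frequency = 54/443 = 0.1219 ≈ 12.2%, i.e. 12.2 m.u.

12.2 m.u.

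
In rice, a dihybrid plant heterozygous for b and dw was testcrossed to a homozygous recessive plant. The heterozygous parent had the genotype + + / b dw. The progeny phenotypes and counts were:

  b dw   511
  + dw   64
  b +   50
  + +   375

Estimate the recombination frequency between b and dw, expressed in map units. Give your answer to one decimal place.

The recombinant classes are + dw and b +: 64 + 50 = 114.
Recombination frequency = 114/1000 = 0.1140 ≈ 11.4%, i.e. 11.4 map units.

11.4 map units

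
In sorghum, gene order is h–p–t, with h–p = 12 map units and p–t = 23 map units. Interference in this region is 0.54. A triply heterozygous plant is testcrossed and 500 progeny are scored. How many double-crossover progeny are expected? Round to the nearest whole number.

6

Map distances give recombination frequencies of 0.120 and 0.230 for the two intervals.
With interference 0.54 (so coincidence = 0.46), expected double-crossover frequency = 0.120 × 0.230 × 0.46 = 0.01270.
Expected number = 0.01270 × 500 = 6.35 ≈ 6.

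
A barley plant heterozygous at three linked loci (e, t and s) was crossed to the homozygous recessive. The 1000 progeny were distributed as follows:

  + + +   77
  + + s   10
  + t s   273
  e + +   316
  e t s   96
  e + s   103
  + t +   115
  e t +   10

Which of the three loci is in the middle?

The two most frequent reciprocal classes, e + + and + t s, are the parental types, so the F1 was e + + / + t s.
The two rarest classes, e t + and + + s, are the double crossovers. Comparing them with the parentals, only the t allele has switched, so t is the middle locus and the order is e – t – s.

t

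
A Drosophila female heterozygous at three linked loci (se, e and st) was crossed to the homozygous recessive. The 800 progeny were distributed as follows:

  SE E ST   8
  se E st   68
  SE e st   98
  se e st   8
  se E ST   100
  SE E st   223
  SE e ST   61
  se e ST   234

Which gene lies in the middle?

st

The two most frequent reciprocal classes, SE E st and se e ST, are the parental types, so the F1 was SE E st / se e ST.
The two rarest classes, SE E ST and se e st, are the double crossovers. Comparing them with the parentals, only the st allele has switched, so st is the middle locus and the order is e – st – se.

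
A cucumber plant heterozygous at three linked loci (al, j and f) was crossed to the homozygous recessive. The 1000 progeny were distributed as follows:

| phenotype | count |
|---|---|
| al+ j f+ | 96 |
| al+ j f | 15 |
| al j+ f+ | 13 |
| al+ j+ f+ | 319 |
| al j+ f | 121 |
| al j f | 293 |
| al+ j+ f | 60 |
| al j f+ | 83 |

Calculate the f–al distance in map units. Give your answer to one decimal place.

The two most frequent reciprocal classes, al+ j+ f+ and al j f, are the parental types, so the F1 was al+ j+ f+ / al j f.
The two rarest classes, al j+ f+ and al+ j f, are the double crossovers. Comparing them with the parentals, only the al allele has switched, so al is the middle locus and the order is f – al – j.
Crossovers in the f–al interval produce the single-crossover classes al+ j+ f and al j f+ (60 + 83 = 143) plus the double crossovers (28).
RF(f–al) = (143 + 28) / 1000 = 171/1000 = 0.1710 → 17.1 map units.

17.1 map units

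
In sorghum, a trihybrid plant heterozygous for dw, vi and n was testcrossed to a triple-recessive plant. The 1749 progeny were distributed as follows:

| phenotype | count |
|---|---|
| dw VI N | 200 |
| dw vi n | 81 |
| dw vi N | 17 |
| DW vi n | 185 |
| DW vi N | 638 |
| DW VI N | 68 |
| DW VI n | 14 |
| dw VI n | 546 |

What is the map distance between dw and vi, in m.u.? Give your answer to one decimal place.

10.3 m.u.

The two most frequent reciprocal classes, DW vi N and dw VI n, are the parental types, so the F1 was DW vi N / dw VI n.
The two rarest classes, dw vi N and DW VI n, are the double crossovers. Comparing them with the parentals, only the dw allele has switched, so dw is the middle locus and the order is n – dw – vi.
Crossovers in the dw–vi interval produce the single-crossover classes DW VI N and dw vi n (68 + 81 = 149) plus the double crossovers (31).
RF(dw–vi) = (149 + 31) / 1749 = 180/1749 = 0.1029 → 10.3 m.u.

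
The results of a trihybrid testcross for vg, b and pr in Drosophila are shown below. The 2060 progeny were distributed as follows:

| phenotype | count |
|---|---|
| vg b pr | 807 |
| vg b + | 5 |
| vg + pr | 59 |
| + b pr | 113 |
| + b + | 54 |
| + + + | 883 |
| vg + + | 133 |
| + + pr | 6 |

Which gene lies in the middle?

pr

The two most frequent reciprocal classes, + + + and vg b pr, are the parental types, so the F1 was + + + / vg b pr.
The two rarest classes, + + pr and vg b +, are the double crossovers. Comparing them with the parentals, only the pr allele has switched, so pr is the middle locus and the order is vg – pr – b.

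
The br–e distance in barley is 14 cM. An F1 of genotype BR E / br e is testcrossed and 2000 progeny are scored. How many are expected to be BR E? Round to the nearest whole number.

860

A map distance of 14 cM corresponds to a recombination frequency of 0.140.
The F1 is BR E / br e, so BR E is a parental gamete class with expected frequency (1 − r)/2 = 0.860/2 = 0.4300.
Expected number = 0.4300 × 2000 = 860.00 ≈ 860.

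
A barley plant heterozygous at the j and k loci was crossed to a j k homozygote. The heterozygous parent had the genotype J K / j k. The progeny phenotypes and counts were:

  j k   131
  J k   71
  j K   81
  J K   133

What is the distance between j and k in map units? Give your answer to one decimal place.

The recombinant classes are J k and j K: 71 + 81 = 152.
Recombination frequency = 152/416 = 0.3654 ≈ 36.5%, i.e. 36.5 map units.

36.5 map units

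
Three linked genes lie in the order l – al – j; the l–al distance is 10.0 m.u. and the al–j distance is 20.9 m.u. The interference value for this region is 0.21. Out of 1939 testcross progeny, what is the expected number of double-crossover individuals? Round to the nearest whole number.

32

Map distances give recombination frequencies of 0.100 and 0.209 for the two intervals.
With interference 0.21 (so coincidence = 0.79), expected double-crossover frequency = 0.100 × 0.209 × 0.79 = 0.01651.
Expected number = 0.01651 × 1939 = 32.01 ≈ 32.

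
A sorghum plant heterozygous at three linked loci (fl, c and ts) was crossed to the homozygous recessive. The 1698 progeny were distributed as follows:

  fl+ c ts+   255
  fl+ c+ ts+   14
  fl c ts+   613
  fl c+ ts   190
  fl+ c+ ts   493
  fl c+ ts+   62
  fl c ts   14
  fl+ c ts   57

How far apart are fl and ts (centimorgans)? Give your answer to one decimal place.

The two most frequent reciprocal classes, fl c ts+ and fl+ c+ ts, are the parental types, so the F1 was fl c ts+ / fl+ c+ ts.
The two rarest classes, fl c ts and fl+ c+ ts+, are the double crossovers. Comparing them with the parentals, only the ts allele has switched, so ts is the middle locus and the order is c – ts – fl.
Crossovers in the ts–fl interval produce the single-crossover classes fl+ c ts+ and fl c+ ts (255 + 190 = 445) plus the double crossovers (28).
RF(ts–fl) = (445 + 28) / 1698 = 473/1698 = 0.2786 → 27.9 centimorgans.

27.9 centimorgans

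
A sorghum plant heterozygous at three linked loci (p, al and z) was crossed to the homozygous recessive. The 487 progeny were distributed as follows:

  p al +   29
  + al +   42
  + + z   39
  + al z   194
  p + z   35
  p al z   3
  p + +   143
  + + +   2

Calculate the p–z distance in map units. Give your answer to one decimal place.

The two most frequent reciprocal classes, p + + and + al z, are the parental types, so the F1 was p + + / + al z.
The two rarest classes, + + + and p al z, are the double crossovers. Comparing them with the parentals, only the p allele has switched, so p is the middle locus and the order is al – p – z.
Crossovers in the p–z interval produce the single-crossover classes p + z and + al + (35 + 42 = 77) plus the double crossovers (5).
RF(p–z) = (77 + 5) / 487 = 82/487 = 0.1684 → 16.8 map units.

16.8 map units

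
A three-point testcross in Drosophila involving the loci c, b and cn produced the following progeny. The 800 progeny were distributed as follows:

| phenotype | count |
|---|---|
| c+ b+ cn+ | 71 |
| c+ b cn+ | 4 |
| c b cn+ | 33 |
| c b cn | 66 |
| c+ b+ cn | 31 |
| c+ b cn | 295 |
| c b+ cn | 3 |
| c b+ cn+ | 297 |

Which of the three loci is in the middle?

The two most frequent reciprocal classes, c+ b cn and c b+ cn+, are the parental types, so the F1 was c+ b cn / c b+ cn+.
The two rarest classes, c+ b cn+ and c b+ cn, are the double crossovers. Comparing them with the parentals, only the cn allele has switched, so cn is the middle locus and the order is c – cn – b.

cn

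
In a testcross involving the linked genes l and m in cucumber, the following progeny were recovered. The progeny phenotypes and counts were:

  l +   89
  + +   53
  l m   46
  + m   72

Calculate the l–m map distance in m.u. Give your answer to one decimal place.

The two most frequent classes, + m (72) and l + (89), are the parental types, so the F1 was + m / l +.
The recombinant classes are + + and l m: 53 + 46 = 99.
Recombination frequency = 99/260 = 0.3808 ≈ 38.1%, i.e. 38.1 m.u.

38.1 m.u.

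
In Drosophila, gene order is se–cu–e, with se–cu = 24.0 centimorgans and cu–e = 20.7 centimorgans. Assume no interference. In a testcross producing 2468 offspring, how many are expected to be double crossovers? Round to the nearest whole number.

123

Map distances give recombination frequencies of 0.240 and 0.207 for the two intervals.
With no interference, expected double-crossover frequency = 0.240 × 0.207 = 0.04968.
Expected number = 0.04968 × 2468 = 122.61 ≈ 123.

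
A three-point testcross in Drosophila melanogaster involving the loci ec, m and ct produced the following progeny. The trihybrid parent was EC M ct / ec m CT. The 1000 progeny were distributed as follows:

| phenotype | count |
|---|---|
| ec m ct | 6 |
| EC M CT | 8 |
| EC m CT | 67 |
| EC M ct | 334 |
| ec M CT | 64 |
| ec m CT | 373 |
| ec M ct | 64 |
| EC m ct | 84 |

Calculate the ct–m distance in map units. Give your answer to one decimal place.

16.2 map units

The two rarest classes, EC M CT and ec m ct, are the double crossovers. Comparing them with the parentals, only the ct allele has switched, so ct is the middle locus and the order is m – ct – ec.
Crossovers in the m–ct interval produce the single-crossover classes EC m ct and ec M CT (84 + 64 = 148) plus the double crossovers (14).
RF(m–ct) = (148 + 14) / 1000 = 162/1000 = 0.1620 → 16.2 map units.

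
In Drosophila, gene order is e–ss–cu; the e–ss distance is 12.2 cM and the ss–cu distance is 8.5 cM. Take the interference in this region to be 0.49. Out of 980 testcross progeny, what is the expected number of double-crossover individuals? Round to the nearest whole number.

5

Map distances give recombination frequencies of 0.122 and 0.085 for the two intervals.
With interference 0.49 (so coincidence = 0.51), expected double-crossover frequency = 0.122 × 0.085 × 0.51 = 0.00529.
Expected number = 0.00529 × 980 = 5.18 ≈ 5.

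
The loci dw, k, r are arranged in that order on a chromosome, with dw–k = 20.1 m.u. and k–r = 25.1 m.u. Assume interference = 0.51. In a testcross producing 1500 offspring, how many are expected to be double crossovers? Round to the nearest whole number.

Map distances give recombination frequencies of 0.201 and 0.251 for the two intervals.
With interference 0.51 (so coincidence = 0.49), expected double-crossover frequency = 0.201 × 0.251 × 0.49 = 0.02472.
Expected number = 0.02472 × 1500 = 37.08 ≈ 37.

37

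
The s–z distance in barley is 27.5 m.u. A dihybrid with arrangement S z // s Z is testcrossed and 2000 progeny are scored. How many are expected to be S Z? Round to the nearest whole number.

275

A map distance of 27.5 m.u. corresponds to a recombination frequency of 0.275.
The F1 is S z / s Z, so S Z is a recombinant gamete class with expected frequency r/2 = 0.275/2 = 0.1375.
Expected number = 0.1375 × 2000 = 275.00 ≈ 275.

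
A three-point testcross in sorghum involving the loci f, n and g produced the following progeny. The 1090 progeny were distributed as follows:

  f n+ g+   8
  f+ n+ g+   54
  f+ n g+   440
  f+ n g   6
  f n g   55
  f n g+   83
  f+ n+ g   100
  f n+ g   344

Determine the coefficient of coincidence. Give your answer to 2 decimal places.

0.63

The two most frequent reciprocal classes, f+ n g+ and f n+ g, are the parental types, so the F1 was f+ n g+ / f n+ g.
The two rarest classes, f+ n g and f n+ g+, are the double crossovers. Comparing them with the parentals, only the g allele has switched, so g is the middle locus and the order is f – g – n.
f–g: (183 + 14)/1090 = 0.1807; g–n: (109 + 14)/1090 = 0.1128.
Expected DCO frequency = 0.1807 × 0.1128 ≈ 0.02038; observed = 14/1090 ≈ 0.01284.
Coefficient of coincidence = 0.01284/0.02038 ≈ 0.63.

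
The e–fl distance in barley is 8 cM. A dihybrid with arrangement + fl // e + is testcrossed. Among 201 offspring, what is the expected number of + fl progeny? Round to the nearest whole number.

A map distance of 8 cM corresponds to a recombination frequency of 0.080.
The F1 is + fl / e +, so + fl is a parental gamete class with expected frequency (1 − r)/2 = 0.920/2 = 0.4600.
Expected number = 0.4600 × 201 = 92.46 ≈ 92.

92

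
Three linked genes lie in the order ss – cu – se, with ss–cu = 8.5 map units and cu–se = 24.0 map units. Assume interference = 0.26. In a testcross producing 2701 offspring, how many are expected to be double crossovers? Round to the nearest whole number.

41

Map distances give recombination frequencies of 0.085 and 0.240 for the two intervals.
With interference 0.26 (so coincidence = 0.74), expected double-crossover frequency = 0.085 × 0.240 × 0.74 = 0.01510.
Expected number = 0.01510 × 2701 = 40.77 ≈ 41.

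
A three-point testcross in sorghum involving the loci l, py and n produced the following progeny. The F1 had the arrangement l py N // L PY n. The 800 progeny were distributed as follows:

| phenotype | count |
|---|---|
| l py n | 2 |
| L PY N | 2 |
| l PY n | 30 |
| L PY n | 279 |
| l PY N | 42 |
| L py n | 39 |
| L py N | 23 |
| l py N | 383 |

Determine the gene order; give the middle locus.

n

The two rarest classes, l py n and L PY N, are the double crossovers. Comparing them with the parentals, only the n allele has switched, so n is the middle locus and the order is py – n – l.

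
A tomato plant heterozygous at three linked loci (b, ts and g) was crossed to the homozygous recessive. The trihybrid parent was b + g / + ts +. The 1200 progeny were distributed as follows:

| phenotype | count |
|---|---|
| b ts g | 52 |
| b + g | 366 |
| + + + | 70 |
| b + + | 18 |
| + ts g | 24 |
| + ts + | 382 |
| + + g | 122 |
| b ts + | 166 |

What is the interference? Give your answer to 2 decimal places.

0.07

The two rarest classes, b + + and + ts g, are the double crossovers. Comparing them with the parentals, only the g allele has switched, so g is the middle locus and the order is ts – g – b.
ts–g: (122 + 42)/1200 = 0.1367; g–b: (288 + 42)/1200 = 0.2750.
Expected DCO frequency = 0.1367 × 0.2750 ≈ 0.03759; observed = 42/1200 ≈ 0.03500.
Coefficient of coincidence = 0.03500/0.03759 ≈ 0.93; interference = 1 − 0.93 = 0.07.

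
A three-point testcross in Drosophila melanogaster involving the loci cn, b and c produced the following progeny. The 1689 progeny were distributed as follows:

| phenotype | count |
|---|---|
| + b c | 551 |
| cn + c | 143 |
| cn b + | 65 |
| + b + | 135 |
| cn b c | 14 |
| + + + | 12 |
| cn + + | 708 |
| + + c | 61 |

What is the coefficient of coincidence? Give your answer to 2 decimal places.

The two most frequent reciprocal classes, cn + + and + b c, are the parental types, so the F1 was cn + + / + b c.
The two rarest classes, + + + and cn b c, are the double crossovers. Comparing them with the parentals, only the cn allele has switched, so cn is the middle locus and the order is b – cn – c.
b–cn: (126 + 26)/1689 = 0.0900; cn–c: (278 + 26)/1689 = 0.1800.
Expected DCO frequency = 0.0900 × 0.1800 ≈ 0.01620; observed = 26/1689 ≈ 0.01539.
Coefficient of coincidence = 0.01539/0.01620 ≈ 0.95.

0.95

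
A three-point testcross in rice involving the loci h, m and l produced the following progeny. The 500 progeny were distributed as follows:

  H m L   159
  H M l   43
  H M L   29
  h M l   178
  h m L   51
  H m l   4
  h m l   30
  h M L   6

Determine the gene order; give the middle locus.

The two most frequent reciprocal classes, h M l and H m L, are the parental types, so the F1 was h M l / H m L.
The two rarest classes, h M L and H m l, are the double crossovers. Comparing them with the parentals, only the l allele has switched, so l is the middle locus and the order is m – l – h.

l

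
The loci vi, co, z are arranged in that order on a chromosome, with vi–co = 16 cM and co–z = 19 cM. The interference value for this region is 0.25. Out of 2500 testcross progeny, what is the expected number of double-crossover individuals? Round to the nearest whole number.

57

Map distances give recombination frequencies of 0.160 and 0.190 for the two intervals.
With interference 0.25 (so coincidence = 0.75), expected double-crossover frequency = 0.160 × 0.190 × 0.75 = 0.02280.
Expected number = 0.02280 × 2500 = 57.00 ≈ 57.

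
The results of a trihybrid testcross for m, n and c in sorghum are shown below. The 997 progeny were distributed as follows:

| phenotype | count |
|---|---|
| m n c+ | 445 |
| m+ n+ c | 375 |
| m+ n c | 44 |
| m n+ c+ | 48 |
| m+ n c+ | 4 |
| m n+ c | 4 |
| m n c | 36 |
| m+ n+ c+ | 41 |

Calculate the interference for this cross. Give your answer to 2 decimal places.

0.06

The two most frequent reciprocal classes, m n c+ and m+ n+ c, are the parental types, so the F1 was m n c+ / m+ n+ c.
The two rarest classes, m+ n c+ and m n+ c, are the double crossovers. Comparing them with the parentals, only the m allele has switched, so m is the middle locus and the order is c – m – n.
c–m: (77 + 8)/997 = 0.0853; m–n: (92 + 8)/997 = 0.1003.
Expected DCO frequency = 0.0853 × 0.1003 ≈ 0.00856; observed = 8/997 ≈ 0.00802.
Coefficient of coincidence = 0.00802/0.00856 ≈ 0.94; interference = 1 − 0.94 = 0.06.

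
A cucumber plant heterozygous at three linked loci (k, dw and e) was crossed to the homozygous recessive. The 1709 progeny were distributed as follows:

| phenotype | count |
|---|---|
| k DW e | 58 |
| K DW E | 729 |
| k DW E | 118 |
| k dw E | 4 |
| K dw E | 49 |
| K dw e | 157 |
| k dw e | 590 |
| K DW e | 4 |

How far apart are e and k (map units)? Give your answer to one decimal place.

The two most frequent reciprocal classes, k dw e and K DW E, are the parental types, so the F1 was k dw e / K DW E.
The two rarest classes, k dw E and K DW e, are the double crossovers. Comparing them with the parentals, only the e allele has switched, so e is the middle locus and the order is k – e – dw.
Crossovers in the k–e interval produce the single-crossover classes K dw e and k DW E (157 + 118 = 275) plus the double crossovers (8).
RF(k–e) = (275 + 8) / 1709 = 283/1709 = 0.1656 → 16.6 map units.

16.6 map units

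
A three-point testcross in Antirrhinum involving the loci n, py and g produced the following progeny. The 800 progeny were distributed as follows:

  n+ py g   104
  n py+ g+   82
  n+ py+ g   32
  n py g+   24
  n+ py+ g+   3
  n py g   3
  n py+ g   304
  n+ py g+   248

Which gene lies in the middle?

The two most frequent reciprocal classes, n py+ g and n+ py g+, are the parental types, so the F1 was n py+ g / n+ py g+.
The two rarest classes, n py g and n+ py+ g+, are the double crossovers. Comparing them with the parentals, only the py allele has switched, so py is the middle locus and the order is g – py – n.

py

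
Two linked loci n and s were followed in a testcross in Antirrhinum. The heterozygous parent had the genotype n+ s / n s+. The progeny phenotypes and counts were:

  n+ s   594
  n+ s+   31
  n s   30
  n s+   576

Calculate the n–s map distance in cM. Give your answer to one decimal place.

The recombinant classes are n+ s+ and n s: 31 + 30 = 61.
Recombination frequency = 61/1231 = 0.0496 ≈ 5.0%, i.e. 5.0 cM.

5.0 cM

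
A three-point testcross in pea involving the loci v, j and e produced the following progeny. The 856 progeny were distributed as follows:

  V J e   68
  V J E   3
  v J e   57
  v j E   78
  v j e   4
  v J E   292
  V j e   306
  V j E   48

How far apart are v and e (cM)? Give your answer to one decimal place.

13.1 cM

The two most frequent reciprocal classes, v J E and V j e, are the parental types, so the F1 was v J E / V j e.
The two rarest classes, V J E and v j e, are the double crossovers. Comparing them with the parentals, only the v allele has switched, so v is the middle locus and the order is e – v – j.
Crossovers in the e–v interval produce the single-crossover classes v J e and V j E (57 + 48 = 105) plus the double crossovers (7).
RF(e–v) = (105 + 7) / 856 = 112/856 = 0.1308 → 13.1 cM.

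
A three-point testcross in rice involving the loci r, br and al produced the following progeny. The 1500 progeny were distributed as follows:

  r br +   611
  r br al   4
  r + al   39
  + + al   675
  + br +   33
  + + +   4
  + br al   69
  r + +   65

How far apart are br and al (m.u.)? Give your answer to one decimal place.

9.5 m.u.

The two most frequent reciprocal classes, r br + and + + al, are the parental types, so the F1 was r br + / + + al.
The two rarest classes, r br al and + + +, are the double crossovers. Comparing them with the parentals, only the al allele has switched, so al is the middle locus and the order is r – al – br.
Crossovers in the al–br interval produce the single-crossover classes r + + and + br al (65 + 69 = 134) plus the double crossovers (8).
RF(al–br) = (134 + 8) / 1500 = 142/1500 = 0.0947 → 9.5 m.u.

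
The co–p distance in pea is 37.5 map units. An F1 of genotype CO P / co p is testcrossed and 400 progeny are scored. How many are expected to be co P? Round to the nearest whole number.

75

A map distance of 37.5 map units corresponds to a recombination frequency of 0.375.
The F1 is CO P / co p, so co P is a recombinant gamete class with expected frequency r/2 = 0.375/2 = 0.1875.
Expected number = 0.1875 × 400 = 75.00 ≈ 75.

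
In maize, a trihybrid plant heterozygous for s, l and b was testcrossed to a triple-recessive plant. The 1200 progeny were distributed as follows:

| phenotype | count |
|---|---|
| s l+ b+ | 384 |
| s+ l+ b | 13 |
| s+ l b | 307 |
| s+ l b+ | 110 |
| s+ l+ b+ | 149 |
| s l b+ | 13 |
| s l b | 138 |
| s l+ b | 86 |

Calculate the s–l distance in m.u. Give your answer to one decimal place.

The two most frequent reciprocal classes, s l+ b+ and s+ l b, are the parental types, so the F1 was s l+ b+ / s+ l b.
The two rarest classes, s l b+ and s+ l+ b, are the double crossovers. Comparing them with the parentals, only the l allele has switched, so l is the middle locus and the order is s – l – b.
Crossovers in the s–l interval produce the single-crossover classes s+ l+ b+ and s l b (149 + 138 = 287) plus the double crossovers (26).
RF(s–l) = (287 + 26) / 1200 = 313/1200 = 0.2608 → 26.1 m.u.

26.1 m.u.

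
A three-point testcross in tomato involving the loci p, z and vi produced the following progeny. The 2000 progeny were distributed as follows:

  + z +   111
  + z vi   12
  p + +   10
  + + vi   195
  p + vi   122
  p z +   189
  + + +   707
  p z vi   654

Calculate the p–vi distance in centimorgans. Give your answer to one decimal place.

20.3 centimorgans

The two most frequent reciprocal classes, p z vi and + + +, are the parental types, so the F1 was p z vi / + + +.
The two rarest classes, + z vi and p + +, are the double crossovers. Comparing them with the parentals, only the p allele has switched, so p is the middle locus and the order is vi – p – z.
Crossovers in the vi–p interval produce the single-crossover classes p z + and + + vi (189 + 195 = 384) plus the double crossovers (22).
RF(vi–p) = (384 + 22) / 2000 = 406/2000 = 0.2030 → 20.3 centimorgans.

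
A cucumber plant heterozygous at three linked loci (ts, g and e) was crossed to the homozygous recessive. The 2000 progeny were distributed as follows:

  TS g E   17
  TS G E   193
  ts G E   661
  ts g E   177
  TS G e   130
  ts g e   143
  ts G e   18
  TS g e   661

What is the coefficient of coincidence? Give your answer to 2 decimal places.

The two most frequent reciprocal classes, TS g e and ts G E, are the parental types, so the F1 was TS g e / ts G E.
The two rarest classes, TS g E and ts G e, are the double crossovers. Comparing them with the parentals, only the e allele has switched, so e is the middle locus and the order is ts – e – g.
ts–e: (336 + 35)/2000 = 0.1855; e–g: (307 + 35)/2000 = 0.1710.
Expected DCO frequency = 0.1855 × 0.1710 ≈ 0.03172; observed = 35/2000 ≈ 0.01750.
Coefficient of coincidence = 0.01750/0.03172 ≈ 0.55.

0.55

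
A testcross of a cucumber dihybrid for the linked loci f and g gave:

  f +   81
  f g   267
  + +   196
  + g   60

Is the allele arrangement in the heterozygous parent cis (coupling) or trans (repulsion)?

cis

The two most frequent classes are + + (196) and f g (267); these are the parental (non-recombinant) types.
So the F1 carried + + on one chromosome and f g on the other — the recessive alleles are on the same chromosome (cis / coupling).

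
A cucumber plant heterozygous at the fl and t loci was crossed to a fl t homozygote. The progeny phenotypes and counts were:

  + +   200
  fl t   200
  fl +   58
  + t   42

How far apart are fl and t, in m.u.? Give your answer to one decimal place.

20.0 m.u.

The two most frequent classes, + + (200) and fl t (200), are the parental types, so the F1 was + + / fl t.
The recombinant classes are + t and fl +: 42 + 58 = 100.
Recombination frequency = 100/500 = 0.2000 ≈ 20.0%, i.e. 20.0 m.u.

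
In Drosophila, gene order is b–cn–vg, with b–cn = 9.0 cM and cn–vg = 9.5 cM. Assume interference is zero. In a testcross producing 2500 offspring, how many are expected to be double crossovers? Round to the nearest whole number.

21

Map distances give recombination frequencies of 0.090 and 0.095 for the two intervals.
With no interference, expected double-crossover frequency = 0.090 × 0.095 = 0.00855.
Expected number = 0.00855 × 2500 = 21.38 ≈ 21.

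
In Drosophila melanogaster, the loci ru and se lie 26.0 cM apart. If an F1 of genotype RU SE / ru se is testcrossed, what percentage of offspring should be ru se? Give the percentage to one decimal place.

A map distance of 26.0 cM corresponds to a recombination frequency of 0.260.
The F1 is RU SE / ru se, so ru se is a parental gamete class with expected frequency (1 − r)/2 = 0.740/2 = 0.3700.
That is 0.3700 = 37.0% of the progeny.

37.0%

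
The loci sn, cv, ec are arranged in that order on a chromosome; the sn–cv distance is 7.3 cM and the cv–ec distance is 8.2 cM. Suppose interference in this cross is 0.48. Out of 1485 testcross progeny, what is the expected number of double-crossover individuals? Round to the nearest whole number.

5

Map distances give recombination frequencies of 0.073 and 0.082 for the two intervals.
With interference 0.48 (so coincidence = 0.52), expected double-crossover frequency = 0.073 × 0.082 × 0.52 = 0.00311.
Expected number = 0.00311 × 1485 = 4.62 ≈ 5.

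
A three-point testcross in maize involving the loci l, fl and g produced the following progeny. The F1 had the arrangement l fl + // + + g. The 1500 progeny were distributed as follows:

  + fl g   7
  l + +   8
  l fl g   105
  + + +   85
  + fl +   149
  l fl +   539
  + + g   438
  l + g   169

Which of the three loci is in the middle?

The two rarest classes, l + + and + fl g, are the double crossovers. Comparing them with the parentals, only the fl allele has switched, so fl is the middle locus and the order is l – fl – g.

fl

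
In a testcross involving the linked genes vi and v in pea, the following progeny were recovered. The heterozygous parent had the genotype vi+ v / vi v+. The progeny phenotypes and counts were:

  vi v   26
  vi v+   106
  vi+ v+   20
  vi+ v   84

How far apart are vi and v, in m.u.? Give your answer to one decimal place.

19.5 m.u.

The recombinant classes are vi+ v+ and vi v: 20 + 26 = 46.
Recombination frequency = 46/236 = 0.1949 ≈ 19.5%, i.e. 19.5 m.u.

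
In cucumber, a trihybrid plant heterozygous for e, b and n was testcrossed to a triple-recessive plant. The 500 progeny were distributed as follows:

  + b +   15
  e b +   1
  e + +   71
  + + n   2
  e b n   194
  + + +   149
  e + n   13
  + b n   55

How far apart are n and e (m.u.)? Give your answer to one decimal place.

The two most frequent reciprocal classes, e b n and + + +, are the parental types, so the F1 was e b n / + + +.
The two rarest classes, e b + and + + n, are the double crossovers. Comparing them with the parentals, only the n allele has switched, so n is the middle locus and the order is e – n – b.
Crossovers in the e–n interval produce the single-crossover classes + b n and e + + (55 + 71 = 126) plus the double crossovers (3).
RF(e–n) = (126 + 3) / 500 = 129/500 = 0.2580 → 25.8 m.u.

25.8 m.u.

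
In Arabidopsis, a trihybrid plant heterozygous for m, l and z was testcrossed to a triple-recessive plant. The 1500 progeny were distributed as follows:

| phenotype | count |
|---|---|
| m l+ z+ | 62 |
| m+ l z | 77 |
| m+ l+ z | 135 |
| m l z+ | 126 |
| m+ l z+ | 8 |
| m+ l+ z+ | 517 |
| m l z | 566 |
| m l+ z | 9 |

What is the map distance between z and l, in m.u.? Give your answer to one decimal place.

18.5 m.u.

The two most frequent reciprocal classes, m l z and m+ l+ z+, are the parental types, so the F1 was m l z / m+ l+ z+.
The two rarest classes, m l+ z and m+ l z+, are the double crossovers. Comparing them with the parentals, only the l allele has switched, so l is the middle locus and the order is m – l – z.
Crossovers in the l–z interval produce the single-crossover classes m l z+ and m+ l+ z (126 + 135 = 261) plus the double crossovers (17).
RF(l–z) = (261 + 17) / 1500 = 278/1500 = 0.1853 → 18.5 m.u.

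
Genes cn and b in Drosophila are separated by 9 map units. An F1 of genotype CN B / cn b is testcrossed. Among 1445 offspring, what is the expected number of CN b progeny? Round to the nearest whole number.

65

A map distance of 9 map units corresponds to a recombination frequency of 0.090.
The F1 is CN B / cn b, so CN b is a recombinant gamete class with expected frequency r/2 = 0.090/2 = 0.0450.
Expected number = 0.0450 × 1445 = 65.02 ≈ 65.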